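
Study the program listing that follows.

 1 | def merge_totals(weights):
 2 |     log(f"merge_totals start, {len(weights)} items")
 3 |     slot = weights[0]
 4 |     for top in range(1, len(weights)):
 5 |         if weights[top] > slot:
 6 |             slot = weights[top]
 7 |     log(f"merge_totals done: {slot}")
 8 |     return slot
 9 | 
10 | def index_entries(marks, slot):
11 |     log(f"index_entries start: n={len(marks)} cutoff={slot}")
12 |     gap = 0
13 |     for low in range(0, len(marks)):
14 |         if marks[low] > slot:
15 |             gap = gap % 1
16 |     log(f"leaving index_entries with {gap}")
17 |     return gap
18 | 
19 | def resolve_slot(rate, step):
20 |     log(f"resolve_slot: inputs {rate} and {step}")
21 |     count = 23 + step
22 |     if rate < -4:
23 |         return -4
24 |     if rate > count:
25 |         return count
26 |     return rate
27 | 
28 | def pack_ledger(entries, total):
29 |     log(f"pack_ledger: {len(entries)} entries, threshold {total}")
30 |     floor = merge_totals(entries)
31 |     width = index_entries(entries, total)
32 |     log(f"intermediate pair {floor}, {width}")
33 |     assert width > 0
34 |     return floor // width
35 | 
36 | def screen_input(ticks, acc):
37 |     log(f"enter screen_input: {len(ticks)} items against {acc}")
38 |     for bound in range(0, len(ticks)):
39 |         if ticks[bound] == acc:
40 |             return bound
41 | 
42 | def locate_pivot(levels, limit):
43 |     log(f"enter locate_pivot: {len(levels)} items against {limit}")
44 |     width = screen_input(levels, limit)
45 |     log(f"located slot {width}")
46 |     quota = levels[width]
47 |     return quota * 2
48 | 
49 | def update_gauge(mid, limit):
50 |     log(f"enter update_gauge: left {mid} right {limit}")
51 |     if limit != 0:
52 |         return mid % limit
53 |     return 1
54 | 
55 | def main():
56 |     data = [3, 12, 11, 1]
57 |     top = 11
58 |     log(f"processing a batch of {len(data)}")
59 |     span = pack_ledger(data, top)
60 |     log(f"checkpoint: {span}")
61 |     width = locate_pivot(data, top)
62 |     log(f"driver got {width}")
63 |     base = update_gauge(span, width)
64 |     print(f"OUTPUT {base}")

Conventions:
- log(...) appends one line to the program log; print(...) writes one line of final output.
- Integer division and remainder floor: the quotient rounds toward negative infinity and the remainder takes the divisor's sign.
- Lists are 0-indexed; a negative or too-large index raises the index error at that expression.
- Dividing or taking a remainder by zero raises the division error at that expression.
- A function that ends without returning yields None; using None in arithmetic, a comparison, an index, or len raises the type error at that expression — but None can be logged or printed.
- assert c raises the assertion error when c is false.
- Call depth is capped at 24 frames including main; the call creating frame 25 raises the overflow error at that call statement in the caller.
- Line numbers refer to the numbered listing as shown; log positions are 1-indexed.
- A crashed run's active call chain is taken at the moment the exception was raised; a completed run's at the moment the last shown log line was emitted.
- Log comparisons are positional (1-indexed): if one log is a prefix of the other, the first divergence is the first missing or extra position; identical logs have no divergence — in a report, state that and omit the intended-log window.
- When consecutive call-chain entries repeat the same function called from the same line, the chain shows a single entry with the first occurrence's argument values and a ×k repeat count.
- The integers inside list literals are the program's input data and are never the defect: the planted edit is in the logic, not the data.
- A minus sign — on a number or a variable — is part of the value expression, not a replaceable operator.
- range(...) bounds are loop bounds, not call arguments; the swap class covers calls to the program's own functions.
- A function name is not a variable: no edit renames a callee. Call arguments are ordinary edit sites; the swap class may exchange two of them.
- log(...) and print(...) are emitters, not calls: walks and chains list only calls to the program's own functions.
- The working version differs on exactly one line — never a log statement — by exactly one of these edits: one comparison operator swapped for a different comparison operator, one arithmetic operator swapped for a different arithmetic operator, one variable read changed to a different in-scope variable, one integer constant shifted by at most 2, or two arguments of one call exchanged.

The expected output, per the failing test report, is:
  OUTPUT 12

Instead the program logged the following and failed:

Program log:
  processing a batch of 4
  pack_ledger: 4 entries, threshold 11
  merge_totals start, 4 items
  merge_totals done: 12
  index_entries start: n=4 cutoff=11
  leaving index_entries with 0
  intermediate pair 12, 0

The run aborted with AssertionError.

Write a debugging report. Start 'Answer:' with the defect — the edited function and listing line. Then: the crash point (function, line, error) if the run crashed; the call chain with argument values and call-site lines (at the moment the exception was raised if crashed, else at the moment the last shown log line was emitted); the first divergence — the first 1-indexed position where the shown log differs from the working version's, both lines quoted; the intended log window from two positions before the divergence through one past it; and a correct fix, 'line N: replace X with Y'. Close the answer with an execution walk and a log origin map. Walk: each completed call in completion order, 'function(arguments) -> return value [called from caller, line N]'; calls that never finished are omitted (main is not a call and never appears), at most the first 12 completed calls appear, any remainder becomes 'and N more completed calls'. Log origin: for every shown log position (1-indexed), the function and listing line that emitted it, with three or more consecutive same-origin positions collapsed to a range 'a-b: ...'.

Answer: the defect is in index_entries at line 15.
The tell: At log position 6 the runs split — shown 'leaving index_entries with 0', but the working version logs 'leaving index_entries with 1'.
Crash: pack_ledger, line 33, AssertionError.
Call chain: main -> pack_ledger([3, 12, 11, 1], 11) (called at line 59).
First divergence: at position 6 the run shows 'leaving index_entries with 0' where the working version logs 'leaving index_entries with 1'.
Intended log window:
  4: merge_totals done: 12
  5: index_entries start: n=4 cutoff=11
  6: leaving index_entries with 1
  7: intermediate pair 12, 1
Execution walk:
  merge_totals([3, 12, 11, 1]) -> 12  [called from pack_ledger, line 30]
  index_entries([3, 12, 11, 1], 11) -> 0  [called from pack_ledger, line 31]
Log origins:
  1: logged in main at line 58
  2: logged in pack_ledger at line 29
  3: logged in merge_totals at line 2
  4: logged in merge_totals at line 7
  5: logged in index_entries at line 11
  6: logged in index_entries at line 16
  7: logged in pack_ledger at line 32
A correct fix: line 15: replace `%` with `+`.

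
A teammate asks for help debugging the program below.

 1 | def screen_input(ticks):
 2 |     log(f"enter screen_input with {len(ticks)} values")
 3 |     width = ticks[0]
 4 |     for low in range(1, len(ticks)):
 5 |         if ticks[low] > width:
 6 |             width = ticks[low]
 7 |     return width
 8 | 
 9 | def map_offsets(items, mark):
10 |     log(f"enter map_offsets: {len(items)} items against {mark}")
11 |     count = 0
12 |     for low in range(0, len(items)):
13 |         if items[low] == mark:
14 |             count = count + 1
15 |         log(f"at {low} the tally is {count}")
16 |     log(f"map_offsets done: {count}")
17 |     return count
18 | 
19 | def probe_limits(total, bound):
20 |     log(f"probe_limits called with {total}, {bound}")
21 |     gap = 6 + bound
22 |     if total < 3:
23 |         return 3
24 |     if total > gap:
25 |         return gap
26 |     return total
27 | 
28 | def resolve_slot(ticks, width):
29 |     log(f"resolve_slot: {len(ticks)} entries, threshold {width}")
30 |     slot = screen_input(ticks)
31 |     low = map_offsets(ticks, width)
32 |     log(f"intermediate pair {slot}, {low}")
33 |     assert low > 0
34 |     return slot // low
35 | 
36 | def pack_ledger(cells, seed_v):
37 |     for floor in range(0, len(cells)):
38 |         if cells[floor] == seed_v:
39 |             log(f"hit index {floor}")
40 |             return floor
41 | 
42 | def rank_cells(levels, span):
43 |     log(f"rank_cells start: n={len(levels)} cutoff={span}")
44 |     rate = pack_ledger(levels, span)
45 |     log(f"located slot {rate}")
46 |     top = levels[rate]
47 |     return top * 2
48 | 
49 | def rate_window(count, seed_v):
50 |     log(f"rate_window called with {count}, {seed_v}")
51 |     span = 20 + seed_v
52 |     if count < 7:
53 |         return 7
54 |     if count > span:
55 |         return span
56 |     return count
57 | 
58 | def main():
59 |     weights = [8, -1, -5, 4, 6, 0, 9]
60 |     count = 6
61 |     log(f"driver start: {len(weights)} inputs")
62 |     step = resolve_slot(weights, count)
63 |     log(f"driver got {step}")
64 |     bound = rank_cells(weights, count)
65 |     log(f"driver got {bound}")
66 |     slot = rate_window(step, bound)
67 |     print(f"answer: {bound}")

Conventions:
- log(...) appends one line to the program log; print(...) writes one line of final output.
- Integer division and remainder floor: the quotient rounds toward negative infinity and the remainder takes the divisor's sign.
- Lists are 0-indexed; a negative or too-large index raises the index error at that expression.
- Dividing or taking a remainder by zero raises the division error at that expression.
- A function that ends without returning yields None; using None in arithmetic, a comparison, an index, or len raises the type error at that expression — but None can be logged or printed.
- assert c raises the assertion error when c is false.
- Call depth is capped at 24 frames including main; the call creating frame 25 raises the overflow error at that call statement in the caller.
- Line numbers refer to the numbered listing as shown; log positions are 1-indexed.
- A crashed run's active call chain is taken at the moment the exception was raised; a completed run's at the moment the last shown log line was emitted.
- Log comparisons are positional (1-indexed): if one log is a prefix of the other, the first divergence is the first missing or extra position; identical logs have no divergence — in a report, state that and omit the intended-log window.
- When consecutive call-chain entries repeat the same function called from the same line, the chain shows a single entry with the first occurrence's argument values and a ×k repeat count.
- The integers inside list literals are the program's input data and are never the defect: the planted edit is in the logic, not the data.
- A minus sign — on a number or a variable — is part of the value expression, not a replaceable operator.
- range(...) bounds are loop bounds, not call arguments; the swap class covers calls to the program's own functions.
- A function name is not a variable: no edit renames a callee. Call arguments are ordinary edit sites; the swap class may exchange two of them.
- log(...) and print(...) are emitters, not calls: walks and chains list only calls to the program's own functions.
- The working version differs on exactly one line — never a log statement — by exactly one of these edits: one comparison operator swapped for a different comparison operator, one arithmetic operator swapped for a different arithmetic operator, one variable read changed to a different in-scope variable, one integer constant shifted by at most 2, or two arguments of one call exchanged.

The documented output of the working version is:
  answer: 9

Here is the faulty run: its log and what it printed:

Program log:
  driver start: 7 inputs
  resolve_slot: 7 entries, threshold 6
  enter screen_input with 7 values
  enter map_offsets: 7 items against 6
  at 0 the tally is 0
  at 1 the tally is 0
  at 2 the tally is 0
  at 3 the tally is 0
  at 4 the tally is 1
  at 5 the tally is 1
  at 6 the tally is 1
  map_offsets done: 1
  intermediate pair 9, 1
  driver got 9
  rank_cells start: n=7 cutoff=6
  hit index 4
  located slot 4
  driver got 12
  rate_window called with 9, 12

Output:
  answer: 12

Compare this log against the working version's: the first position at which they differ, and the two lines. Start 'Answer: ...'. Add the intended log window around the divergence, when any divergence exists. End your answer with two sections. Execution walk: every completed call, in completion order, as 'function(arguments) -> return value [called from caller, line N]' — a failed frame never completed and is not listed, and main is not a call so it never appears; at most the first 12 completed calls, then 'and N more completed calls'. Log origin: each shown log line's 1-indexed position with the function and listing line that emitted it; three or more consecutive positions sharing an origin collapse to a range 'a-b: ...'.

Answer: none — the logs agree in full.
Execution walk:
  screen_input([8, -1, -5, 4, 6, 0, 9]) -> 9  [called from resolve_slot, line 30]
  map_offsets([8, -1, -5, 4, 6, 0, 9], 6) -> 1  [called from resolve_slot, line 31]
  resolve_slot([8, -1, -5, 4, 6, 0, 9], 6) -> 9  [called from main, line 62]
  pack_ledger([8, -1, -5, 4, 6, 0, 9], 6) -> 4  [called from rank_cells, line 44]
  rank_cells([8, -1, -5, 4, 6, 0, 9], 6) -> 12  [called from main, line 64]
  rate_window(9, 12) -> 9  [called from main, line 66]
Origin of each log line:
  1: logged in main at line 61
  2: logged in resolve_slot at line 29
  3: logged in screen_input at line 2
  4: logged in map_offsets at line 10
  5-11: logged in map_offsets at line 15
  12: logged in map_offsets at line 16
  13: logged in resolve_slot at line 32
  14: logged in main at line 63
  15: logged in rank_cells at line 43
  16: logged in pack_ledger at line 39
  17: logged in rank_cells at line 45
  18: logged in main at line 65
  19: logged in rate_window at line 50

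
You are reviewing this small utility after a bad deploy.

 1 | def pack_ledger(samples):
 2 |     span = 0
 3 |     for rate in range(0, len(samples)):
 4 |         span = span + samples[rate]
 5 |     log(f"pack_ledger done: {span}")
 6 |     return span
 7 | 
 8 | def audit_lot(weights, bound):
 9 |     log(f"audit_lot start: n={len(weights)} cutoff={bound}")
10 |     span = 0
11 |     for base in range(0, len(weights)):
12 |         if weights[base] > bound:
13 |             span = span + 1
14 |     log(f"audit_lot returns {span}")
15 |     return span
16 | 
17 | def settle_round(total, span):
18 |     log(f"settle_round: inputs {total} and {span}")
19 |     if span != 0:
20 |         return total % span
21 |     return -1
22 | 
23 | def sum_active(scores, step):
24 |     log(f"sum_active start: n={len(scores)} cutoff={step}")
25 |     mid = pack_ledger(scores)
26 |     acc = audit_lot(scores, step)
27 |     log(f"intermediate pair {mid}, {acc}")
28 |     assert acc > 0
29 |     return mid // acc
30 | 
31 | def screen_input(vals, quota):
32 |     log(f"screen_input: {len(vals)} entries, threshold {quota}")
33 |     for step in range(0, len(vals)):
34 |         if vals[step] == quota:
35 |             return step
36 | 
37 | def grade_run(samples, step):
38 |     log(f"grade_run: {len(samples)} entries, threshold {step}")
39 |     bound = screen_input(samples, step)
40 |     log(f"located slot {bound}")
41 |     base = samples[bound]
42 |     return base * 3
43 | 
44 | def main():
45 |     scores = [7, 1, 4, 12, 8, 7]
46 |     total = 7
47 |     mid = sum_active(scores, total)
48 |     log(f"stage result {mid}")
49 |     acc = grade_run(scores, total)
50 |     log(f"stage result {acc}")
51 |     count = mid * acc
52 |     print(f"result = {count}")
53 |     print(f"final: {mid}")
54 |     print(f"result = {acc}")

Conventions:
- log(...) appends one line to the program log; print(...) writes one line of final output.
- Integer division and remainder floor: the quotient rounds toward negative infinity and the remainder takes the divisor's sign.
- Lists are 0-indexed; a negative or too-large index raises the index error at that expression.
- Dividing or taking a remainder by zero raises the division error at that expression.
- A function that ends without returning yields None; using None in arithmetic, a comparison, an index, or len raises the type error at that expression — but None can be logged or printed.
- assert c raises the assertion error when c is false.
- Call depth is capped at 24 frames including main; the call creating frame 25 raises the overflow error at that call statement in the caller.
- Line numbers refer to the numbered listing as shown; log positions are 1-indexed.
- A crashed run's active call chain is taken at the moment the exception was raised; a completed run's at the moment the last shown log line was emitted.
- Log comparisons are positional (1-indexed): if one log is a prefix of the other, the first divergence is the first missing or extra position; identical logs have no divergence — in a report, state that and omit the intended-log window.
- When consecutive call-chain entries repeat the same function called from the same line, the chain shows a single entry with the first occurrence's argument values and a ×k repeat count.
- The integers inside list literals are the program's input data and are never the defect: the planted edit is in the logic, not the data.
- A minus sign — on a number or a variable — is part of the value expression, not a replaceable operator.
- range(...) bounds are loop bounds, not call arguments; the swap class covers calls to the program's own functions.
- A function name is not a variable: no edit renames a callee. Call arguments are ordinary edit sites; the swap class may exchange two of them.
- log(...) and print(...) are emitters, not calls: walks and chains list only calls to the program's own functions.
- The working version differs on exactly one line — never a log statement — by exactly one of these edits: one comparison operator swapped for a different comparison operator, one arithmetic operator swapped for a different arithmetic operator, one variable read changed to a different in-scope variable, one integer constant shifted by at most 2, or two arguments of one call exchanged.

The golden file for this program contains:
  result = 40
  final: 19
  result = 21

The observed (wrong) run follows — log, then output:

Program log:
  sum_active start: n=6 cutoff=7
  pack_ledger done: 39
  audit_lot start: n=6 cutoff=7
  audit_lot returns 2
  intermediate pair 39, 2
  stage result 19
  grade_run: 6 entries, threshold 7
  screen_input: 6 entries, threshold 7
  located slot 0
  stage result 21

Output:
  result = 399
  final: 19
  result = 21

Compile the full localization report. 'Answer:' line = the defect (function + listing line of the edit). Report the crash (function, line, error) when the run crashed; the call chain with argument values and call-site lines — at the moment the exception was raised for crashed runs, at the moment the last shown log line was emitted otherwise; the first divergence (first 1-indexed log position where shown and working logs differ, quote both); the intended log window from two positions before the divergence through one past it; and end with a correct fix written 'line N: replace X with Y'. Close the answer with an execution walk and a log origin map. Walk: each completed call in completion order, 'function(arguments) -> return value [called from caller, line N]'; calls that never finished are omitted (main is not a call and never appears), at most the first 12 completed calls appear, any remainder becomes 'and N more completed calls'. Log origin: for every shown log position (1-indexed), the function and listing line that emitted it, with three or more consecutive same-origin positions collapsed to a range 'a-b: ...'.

Answer: the defect is in main at line 51.
Key observation: The logs agree in full; only the final output differs.
Call chain: main.
First divergence: none; the two logs match at every position.
Execution walk:
  pack_ledger([7, 1, 4, 12, 8, 7]) -> 39  [called from sum_active, line 25]
  audit_lot([7, 1, 4, 12, 8, 7], 7) -> 2  [called from sum_active, line 26]
  sum_active([7, 1, 4, 12, 8, 7], 7) -> 19  [called from main, line 47]
  screen_input([7, 1, 4, 12, 8, 7], 7) -> 0  [called from grade_run, line 39]
  grade_run([7, 1, 4, 12, 8, 7], 7) -> 21  [called from main, line 49]
Log line origins:
  1: logged in sum_active at line 24
  2: logged in pack_ledger at line 5
  3: logged in audit_lot at line 9
  4: logged in audit_lot at line 14
  5: logged in sum_active at line 27
  6: logged in main at line 48
  7: logged in grade_run at line 38
  8: logged in screen_input at line 32
  9: logged in grade_run at line 40
  10: logged in main at line 50
A correct fix: line 51: replace `*` with `+`.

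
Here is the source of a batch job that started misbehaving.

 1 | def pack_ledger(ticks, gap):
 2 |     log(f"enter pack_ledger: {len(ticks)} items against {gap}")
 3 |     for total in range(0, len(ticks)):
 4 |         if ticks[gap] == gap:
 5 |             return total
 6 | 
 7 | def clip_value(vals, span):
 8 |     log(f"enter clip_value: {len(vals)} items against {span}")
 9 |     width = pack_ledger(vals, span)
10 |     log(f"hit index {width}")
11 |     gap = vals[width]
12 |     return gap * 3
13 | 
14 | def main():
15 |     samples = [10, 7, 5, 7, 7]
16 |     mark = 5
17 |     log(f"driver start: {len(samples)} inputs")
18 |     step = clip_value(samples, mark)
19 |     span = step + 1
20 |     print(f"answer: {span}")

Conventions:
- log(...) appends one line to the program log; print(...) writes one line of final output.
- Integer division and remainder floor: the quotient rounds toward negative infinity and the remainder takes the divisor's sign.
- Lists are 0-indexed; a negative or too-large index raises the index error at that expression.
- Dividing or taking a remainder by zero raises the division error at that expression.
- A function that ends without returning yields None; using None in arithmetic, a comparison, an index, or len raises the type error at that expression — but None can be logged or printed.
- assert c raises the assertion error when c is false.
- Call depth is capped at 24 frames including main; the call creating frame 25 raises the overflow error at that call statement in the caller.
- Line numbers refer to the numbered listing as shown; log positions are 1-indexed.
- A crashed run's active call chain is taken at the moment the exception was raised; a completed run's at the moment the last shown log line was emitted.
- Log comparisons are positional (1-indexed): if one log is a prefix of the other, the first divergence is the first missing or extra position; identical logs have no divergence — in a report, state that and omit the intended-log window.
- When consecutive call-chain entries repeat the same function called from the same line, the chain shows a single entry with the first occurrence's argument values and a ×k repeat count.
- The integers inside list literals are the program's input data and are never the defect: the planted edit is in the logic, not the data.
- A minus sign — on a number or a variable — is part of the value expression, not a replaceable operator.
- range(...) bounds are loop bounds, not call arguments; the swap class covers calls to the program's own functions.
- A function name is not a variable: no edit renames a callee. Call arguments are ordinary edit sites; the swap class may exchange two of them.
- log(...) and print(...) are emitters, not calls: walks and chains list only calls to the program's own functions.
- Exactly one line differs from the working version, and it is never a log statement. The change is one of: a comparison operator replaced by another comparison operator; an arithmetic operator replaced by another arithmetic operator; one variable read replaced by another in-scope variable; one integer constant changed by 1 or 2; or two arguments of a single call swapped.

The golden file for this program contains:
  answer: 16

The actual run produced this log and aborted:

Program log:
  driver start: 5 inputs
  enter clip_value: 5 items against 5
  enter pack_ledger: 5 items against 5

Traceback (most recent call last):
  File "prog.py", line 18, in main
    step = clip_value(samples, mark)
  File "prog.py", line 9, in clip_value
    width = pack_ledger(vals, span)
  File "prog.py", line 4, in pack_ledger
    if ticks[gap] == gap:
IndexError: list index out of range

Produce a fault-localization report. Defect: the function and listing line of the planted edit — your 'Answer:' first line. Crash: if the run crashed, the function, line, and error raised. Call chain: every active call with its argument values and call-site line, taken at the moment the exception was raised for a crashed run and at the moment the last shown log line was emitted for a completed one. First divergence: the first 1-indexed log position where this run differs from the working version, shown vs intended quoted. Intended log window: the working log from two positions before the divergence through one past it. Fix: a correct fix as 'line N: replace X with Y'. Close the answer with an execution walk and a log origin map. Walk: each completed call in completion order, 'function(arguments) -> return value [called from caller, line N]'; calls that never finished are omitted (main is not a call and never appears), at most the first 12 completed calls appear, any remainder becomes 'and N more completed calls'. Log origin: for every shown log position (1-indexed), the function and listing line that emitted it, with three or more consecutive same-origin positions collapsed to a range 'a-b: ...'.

Answer: the defect is in pack_ledger at line 4.
Core observation: After 3 matching log lines the faulty run goes silent, while the working version continues with 'hit index 2'.
Crash: pack_ledger, line 4, IndexError.
Call chain: main -> clip_value([10, 7, 5, 7, 7], 5) (called at line 18) -> pack_ledger([10, 7, 5, 7, 7], 5) (called at line 9).
First divergence: position 4 — after 3 matching lines the faulty run goes silent; intended next line 'hit index 2'.
Intended log window:
  2: enter clip_value: 5 items against 5
  3: enter pack_ledger: 5 items against 5
  4: hit index 2
Execution walk:
  (no call completed)
Log origin:
  1: emitted by main (line 17)
  2: emitted by clip_value (line 8)
  3: emitted by pack_ledger (line 2)
A correct fix: line 4: replace `ticks[gap]` with `ticks[total]`.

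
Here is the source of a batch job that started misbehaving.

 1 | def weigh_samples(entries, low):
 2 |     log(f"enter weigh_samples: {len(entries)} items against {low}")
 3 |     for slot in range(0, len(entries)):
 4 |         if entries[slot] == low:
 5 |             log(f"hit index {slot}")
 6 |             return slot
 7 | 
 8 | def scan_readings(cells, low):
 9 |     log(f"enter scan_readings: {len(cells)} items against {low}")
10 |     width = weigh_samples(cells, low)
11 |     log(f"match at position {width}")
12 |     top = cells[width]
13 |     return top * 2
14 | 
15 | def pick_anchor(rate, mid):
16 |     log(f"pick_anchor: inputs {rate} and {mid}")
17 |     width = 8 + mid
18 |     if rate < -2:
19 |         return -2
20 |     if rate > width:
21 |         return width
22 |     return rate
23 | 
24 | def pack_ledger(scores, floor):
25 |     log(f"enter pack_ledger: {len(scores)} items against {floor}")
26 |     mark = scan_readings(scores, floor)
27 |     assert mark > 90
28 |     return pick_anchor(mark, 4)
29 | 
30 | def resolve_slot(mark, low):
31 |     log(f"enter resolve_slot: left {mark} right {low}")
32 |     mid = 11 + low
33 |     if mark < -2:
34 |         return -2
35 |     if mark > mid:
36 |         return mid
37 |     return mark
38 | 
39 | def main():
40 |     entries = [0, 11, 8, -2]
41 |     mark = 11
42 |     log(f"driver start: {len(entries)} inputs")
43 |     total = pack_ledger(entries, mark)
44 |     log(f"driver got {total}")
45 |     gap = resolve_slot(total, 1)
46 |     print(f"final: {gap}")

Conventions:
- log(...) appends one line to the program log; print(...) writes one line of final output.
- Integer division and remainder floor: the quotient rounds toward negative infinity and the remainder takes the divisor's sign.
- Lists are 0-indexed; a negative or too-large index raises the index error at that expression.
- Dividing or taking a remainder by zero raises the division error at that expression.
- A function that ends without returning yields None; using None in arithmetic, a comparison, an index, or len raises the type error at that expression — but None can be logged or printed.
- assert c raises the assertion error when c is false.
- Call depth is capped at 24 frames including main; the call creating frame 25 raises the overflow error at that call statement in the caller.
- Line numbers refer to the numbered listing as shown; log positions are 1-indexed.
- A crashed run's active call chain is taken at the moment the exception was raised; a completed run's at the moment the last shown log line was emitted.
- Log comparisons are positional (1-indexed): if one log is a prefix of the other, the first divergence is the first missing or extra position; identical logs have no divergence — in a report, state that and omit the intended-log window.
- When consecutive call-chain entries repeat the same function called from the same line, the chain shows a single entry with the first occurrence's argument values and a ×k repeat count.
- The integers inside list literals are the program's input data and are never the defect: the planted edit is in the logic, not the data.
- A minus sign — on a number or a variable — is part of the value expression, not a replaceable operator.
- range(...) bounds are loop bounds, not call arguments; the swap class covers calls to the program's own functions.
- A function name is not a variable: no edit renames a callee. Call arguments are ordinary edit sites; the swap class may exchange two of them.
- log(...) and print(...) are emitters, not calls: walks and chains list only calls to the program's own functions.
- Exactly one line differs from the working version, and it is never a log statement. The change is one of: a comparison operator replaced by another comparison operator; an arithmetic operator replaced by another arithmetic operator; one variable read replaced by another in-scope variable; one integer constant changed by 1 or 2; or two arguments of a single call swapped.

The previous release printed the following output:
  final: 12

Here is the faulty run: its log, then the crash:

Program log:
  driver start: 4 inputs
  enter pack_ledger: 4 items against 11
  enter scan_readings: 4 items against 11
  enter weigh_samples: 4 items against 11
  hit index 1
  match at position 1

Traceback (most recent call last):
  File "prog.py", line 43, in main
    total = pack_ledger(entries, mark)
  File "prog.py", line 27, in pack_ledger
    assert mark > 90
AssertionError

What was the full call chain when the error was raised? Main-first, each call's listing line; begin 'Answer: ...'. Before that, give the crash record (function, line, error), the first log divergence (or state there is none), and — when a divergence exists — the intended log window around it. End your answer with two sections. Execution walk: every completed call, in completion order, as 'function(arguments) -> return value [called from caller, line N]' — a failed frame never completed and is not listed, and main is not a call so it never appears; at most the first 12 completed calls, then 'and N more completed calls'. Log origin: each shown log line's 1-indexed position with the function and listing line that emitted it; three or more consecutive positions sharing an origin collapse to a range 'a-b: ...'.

Answer: main -> pack_ledger (called at line 43).
Key observation: A complete run would log 'pick_anchor: inputs 22 and 4' next, but this one stopped at 6 lines.
Crash: pack_ledger, line 27, AssertionError.
First divergence: position 7 — the faulty run's log ends after 6 lines; the working version continues with 'pick_anchor: inputs 22 and 4'.
Intended log window:
  5: hit index 1
  6: match at position 1
  7: pick_anchor: inputs 22 and 4
  8: driver got 12
Execution walk:
  weigh_samples([0, 11, 8, -2], 11) -> 1  [called from scan_readings, line 10]
  scan_readings([0, 11, 8, -2], 11) -> 22  [called from pack_ledger, line 26]
Log line origins:
  1: logged in main at line 42
  2: logged in pack_ledger at line 25
  3: logged in scan_readings at line 9
  4: logged in weigh_samples at line 2
  5: logged in weigh_samples at line 5
  6: logged in scan_readings at line 11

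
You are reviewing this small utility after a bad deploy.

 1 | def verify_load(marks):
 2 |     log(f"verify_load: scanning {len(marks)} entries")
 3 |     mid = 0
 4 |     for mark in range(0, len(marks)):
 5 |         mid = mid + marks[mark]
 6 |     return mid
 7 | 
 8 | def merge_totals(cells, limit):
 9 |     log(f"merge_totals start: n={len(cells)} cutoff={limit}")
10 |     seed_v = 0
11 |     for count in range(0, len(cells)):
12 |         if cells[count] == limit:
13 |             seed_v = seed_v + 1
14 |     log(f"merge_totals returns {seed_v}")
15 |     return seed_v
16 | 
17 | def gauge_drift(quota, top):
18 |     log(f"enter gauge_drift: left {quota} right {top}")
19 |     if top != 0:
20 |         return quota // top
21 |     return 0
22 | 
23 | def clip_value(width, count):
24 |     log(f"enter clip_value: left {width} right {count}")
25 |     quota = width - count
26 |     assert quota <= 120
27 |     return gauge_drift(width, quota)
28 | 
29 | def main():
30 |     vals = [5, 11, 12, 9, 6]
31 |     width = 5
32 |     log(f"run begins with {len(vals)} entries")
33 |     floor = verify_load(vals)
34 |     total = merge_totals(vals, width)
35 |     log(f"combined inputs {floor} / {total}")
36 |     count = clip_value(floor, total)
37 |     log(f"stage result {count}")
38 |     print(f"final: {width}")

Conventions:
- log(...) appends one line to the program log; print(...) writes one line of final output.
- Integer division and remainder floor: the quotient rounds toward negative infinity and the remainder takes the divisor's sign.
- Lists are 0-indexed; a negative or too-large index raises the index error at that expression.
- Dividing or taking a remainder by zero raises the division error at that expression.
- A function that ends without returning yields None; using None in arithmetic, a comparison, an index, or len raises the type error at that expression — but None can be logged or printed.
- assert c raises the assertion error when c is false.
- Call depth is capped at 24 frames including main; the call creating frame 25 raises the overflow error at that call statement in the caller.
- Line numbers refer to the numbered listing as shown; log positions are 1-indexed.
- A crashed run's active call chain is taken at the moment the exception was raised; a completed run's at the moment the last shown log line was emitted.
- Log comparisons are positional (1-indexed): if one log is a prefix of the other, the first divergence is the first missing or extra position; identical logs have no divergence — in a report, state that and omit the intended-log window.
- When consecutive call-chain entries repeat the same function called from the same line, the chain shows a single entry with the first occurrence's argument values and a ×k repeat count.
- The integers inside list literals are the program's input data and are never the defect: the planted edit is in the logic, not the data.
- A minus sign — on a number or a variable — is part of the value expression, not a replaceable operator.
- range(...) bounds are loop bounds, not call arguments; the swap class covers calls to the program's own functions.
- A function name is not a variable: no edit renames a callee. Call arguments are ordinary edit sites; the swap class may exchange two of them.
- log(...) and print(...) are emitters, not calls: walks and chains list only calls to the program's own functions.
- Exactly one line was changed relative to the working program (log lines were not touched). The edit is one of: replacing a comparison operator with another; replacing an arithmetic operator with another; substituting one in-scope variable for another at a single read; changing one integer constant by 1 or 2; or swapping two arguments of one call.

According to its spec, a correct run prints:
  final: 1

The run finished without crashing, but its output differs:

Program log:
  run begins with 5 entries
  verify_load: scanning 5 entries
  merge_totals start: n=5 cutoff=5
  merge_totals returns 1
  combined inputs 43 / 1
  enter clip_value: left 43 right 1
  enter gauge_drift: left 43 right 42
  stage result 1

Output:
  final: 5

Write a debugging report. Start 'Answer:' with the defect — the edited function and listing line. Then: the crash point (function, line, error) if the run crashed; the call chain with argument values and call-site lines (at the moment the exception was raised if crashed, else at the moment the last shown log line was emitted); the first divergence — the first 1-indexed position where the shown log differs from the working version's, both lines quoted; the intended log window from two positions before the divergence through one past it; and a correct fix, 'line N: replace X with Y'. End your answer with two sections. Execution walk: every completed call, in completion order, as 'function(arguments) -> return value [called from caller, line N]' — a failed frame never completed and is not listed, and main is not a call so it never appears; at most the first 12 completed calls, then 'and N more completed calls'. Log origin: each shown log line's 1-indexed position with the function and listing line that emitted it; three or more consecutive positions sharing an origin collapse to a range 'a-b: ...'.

Answer: the defect is in main at line 38.
Key observation: No log line changed; the fault shows up purely in the output.
Call chain: main.
First divergence: none; the two logs match at every position.
Execution walk:
  verify_load([5, 11, 12, 9, 6]) -> 43  [called from main, line 33]
  merge_totals([5, 11, 12, 9, 6], 5) -> 1  [called from main, line 34]
  gauge_drift(43, 42) -> 1  [called from clip_value, line 27]
  clip_value(43, 1) -> 1  [called from main, line 36]
Log line origins:
  1: emitted by main (line 32)
  2: emitted by verify_load (line 2)
  3: emitted by merge_totals (line 9)
  4: emitted by merge_totals (line 14)
  5: emitted by main (line 35)
  6: emitted by clip_value (line 24)
  7: emitted by gauge_drift (line 18)
  8: emitted by main (line 37)
A correct fix: line 38: replace `width` with `count`.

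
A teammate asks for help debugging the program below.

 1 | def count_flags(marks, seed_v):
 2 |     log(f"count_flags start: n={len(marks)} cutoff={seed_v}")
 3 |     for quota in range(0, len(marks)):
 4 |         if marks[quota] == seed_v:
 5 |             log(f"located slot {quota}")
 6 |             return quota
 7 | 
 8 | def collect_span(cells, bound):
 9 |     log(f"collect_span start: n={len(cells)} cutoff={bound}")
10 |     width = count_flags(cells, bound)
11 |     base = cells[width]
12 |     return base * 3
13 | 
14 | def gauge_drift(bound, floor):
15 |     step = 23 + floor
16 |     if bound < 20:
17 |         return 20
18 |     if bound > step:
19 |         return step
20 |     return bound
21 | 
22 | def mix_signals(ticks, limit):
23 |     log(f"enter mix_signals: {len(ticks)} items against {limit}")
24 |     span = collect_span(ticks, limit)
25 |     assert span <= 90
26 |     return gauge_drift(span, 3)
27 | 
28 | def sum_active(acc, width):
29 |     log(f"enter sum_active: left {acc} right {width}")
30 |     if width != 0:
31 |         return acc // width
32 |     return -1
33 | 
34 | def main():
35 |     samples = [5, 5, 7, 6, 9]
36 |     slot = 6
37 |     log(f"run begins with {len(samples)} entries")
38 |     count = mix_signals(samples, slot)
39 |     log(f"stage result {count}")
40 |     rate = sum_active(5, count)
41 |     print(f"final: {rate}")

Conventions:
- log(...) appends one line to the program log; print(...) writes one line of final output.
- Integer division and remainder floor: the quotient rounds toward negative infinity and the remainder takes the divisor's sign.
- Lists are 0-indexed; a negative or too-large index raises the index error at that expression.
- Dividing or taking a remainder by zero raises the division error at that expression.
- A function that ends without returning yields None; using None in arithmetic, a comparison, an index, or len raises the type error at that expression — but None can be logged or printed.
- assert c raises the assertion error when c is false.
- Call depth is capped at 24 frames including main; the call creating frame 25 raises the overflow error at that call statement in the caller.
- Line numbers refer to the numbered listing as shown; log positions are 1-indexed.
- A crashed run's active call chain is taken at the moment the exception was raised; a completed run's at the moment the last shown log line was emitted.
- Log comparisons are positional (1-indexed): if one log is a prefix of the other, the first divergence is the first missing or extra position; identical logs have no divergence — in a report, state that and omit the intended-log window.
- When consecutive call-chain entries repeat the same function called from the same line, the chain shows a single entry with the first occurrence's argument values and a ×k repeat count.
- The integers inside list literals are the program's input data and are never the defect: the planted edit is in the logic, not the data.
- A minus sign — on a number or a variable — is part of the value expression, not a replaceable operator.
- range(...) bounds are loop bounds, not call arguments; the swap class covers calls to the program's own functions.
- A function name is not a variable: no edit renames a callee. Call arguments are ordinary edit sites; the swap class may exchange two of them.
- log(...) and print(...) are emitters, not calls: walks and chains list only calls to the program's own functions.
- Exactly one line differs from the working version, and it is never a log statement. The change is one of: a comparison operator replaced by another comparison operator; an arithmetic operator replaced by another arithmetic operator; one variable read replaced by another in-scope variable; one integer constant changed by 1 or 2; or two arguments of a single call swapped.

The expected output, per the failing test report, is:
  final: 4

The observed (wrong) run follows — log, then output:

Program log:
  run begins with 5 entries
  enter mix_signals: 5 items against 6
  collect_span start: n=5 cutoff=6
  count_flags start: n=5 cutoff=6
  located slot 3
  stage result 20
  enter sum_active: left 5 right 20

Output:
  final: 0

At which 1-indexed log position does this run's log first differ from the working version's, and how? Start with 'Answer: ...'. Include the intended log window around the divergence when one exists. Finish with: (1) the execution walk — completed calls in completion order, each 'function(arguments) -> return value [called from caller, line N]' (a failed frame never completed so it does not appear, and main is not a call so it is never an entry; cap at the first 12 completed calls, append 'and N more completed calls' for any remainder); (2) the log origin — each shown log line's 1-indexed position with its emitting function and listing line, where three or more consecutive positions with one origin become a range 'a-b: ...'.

Answer: position 7; shown 'enter sum_active: left 5 right 20' vs intended 'enter sum_active: left 20 right 5'.
Intended log window:
  5: located slot 3
  6: stage result 20
  7: enter sum_active: left 20 right 5
Execution walk:
  count_flags([5, 5, 7, 6, 9], 6) -> 3  [called from collect_span, line 10]
  collect_span([5, 5, 7, 6, 9], 6) -> 18  [called from mix_signals, line 24]
  gauge_drift(18, 3) -> 20  [called from mix_signals, line 26]
  mix_signals([5, 5, 7, 6, 9], 6) -> 20  [called from main, line 38]
  sum_active(5, 20) -> 0  [called from main, line 40]
Origin of each log line:
  1: from main, line 37
  2: from mix_signals, line 23
  3: from collect_span, line 9
  4: from count_flags, line 2
  5: from count_flags, line 5
  6: from main, line 39
  7: from sum_active, line 29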